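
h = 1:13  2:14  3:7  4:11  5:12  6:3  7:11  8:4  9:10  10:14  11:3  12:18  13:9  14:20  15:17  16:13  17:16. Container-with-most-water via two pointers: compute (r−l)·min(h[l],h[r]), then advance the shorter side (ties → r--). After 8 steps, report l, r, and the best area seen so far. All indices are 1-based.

l=9, r=17, best area=210

[1,17] min(13,16)*16=208 best=208 * → l++
[2,17] min(14,16)*15=210 best=210 * → l++
[3,17] min(7,16)*14=98 best=210 → l++
[4,17] min(11,16)*13=143 best=210 → l++
[5,17] min(12,16)*12=144 best=210 → l++
[6,17] min(3,16)*11=33 best=210 → l++
[7,17] min(11,16)*10=110 best=210 → l++
[8,17] min(4,16)*9=36 best=210 → l++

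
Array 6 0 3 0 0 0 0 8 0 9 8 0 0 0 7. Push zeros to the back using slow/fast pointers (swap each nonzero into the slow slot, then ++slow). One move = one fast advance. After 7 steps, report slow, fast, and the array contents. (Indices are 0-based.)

slow=0 fast=0: a[fast]=6≠0 swap→a[0]=6, slow++,fast++
slow=1 fast=1: a[fast]=0, fast++
slow=1 fast=2: a[fast]=3≠0 swap→a[1]=3, slow++,fast++
slow=2 fast=3: a[fast]=0, fast++
slow=2 fast=4: a[fast]=0, fast++
slow=2 fast=5: a[fast]=0, fast++
slow=2 fast=6: a[fast]=0, fast++

slow=2, fast=7, a=[6, 3, 0, 0, 0, 0, 0, 8, 0, 9, 8, 0, 0, 0, 7]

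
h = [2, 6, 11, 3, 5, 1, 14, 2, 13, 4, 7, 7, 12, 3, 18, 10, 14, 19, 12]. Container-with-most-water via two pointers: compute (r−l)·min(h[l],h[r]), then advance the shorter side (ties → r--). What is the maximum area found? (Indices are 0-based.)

[0,18] min(2,12)*18=36 best=36 * → l++
[1,18] min(6,12)*17=102 best=102 * → l++
[2,18] min(11,12)*16=176 best=176 * → l++
[3,18] min(3,12)*15=45 best=176 → l++
[4,18] min(5,12)*14=70 best=176 → l++
[5,18] min(1,12)*13=13 best=176 → l++
[6,18] min(14,12)*12=144 best=176 → r--
[6,17] min(14,19)*11=154 best=176 → l++
[7,17] min(2,19)*10=20 best=176 → l++
[8,17] min(13,19)*9=117 best=176 → l++
[9,17] min(4,19)*8=32 best=176 → l++
[10,17] min(7,19)*7=49 best=176 → l++
[11,17] min(7,19)*6=42 best=176 → l++
[12,17] min(12,19)*5=60 best=176 → l++
[13,17] min(3,19)*4=12 best=176 → l++
[14,17] min(18,19)*3=54 best=176 → l++
[15,17] min(10,19)*2=20 best=176 → l++
[16,17] min(14,19)*1=14 best=176 → l++

max area = 176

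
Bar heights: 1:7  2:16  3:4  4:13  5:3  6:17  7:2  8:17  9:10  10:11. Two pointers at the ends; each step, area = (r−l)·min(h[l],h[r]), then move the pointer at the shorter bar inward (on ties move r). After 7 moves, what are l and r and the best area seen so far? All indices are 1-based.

l=1 r=10: min(7,11)*9=63 best=63 *, l++
l=2 r=10: min(16,11)*8=88 best=88 *, r--
l=2 r=9: min(16,10)*7=70 best=88, r--
l=2 r=8: min(16,17)*6=96 best=96 *, l++
l=3 r=8: min(4,17)*5=20 best=96, l++
l=4 r=8: min(13,17)*4=52 best=96, l++
l=5 r=8: min(3,17)*3=9 best=96, l++

l=6, r=8, best area=96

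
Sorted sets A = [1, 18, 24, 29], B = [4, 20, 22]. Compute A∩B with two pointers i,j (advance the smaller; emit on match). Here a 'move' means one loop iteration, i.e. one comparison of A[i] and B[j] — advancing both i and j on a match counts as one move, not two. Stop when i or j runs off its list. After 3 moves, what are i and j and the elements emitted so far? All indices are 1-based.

i=3, j=2, emitted=[]

[i=1,j=1] 1<4 → i++
[i=2,j=1] 18>4 → j++
[i=2,j=2] 18<20 → i++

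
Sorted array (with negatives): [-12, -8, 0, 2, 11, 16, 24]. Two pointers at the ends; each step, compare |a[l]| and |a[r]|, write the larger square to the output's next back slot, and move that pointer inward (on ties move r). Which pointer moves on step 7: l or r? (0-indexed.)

[0,6] |-12|<=|24| out[6]=576 → r--
[0,5] |-12|<=|16| out[5]=256 → r--
[0,4] |-12|>|11| out[4]=144 → l++
[1,4] |-8|<=|11| out[3]=121 → r--
[1,3] |-8|>|2| out[2]=64 → l++
[2,3] |0|<=|2| out[1]=4 → r--
[2,2] |0|<=|0| out[0]=0 → r--

r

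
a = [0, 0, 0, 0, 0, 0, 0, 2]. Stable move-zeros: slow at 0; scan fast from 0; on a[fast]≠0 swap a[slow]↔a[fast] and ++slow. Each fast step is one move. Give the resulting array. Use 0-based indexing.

(s=0,f=0) a[fast]=0 → fast++
(s=0,f=1) a[fast]=0 → fast++
(s=0,f=2) a[fast]=0 → fast++
(s=0,f=3) a[fast]=0 → fast++
(s=0,f=4) a[fast]=0 → fast++
(s=0,f=5) a[fast]=0 → fast++
(s=0,f=6) a[fast]=0 → fast++
(s=0,f=7) a[fast]=2≠0 swap→a[0]=2 → slow++,fast++

[2, 0, 0, 0, 0, 0, 0, 0]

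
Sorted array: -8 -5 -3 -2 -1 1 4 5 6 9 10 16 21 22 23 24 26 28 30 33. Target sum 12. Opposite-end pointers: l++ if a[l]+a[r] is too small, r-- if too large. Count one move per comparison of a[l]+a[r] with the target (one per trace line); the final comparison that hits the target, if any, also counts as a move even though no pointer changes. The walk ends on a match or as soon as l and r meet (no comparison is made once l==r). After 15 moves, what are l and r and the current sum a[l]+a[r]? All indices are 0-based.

l=6, r=10, sum=14

l=0 r=19: -8+33=25 >12, r--
l=0 r=18: -8+30=22 >12, r--
l=0 r=17: -8+28=20 >12, r--
l=0 r=16: -8+26=18 >12, r--
l=0 r=15: -8+24=16 >12, r--
l=0 r=14: -8+23=15 >12, r--
l=0 r=13: -8+22=14 >12, r--
l=0 r=12: -8+21=13 >12, r--
l=0 r=11: -8+16=8 <12, l++
l=1 r=11: -5+16=11 <12, l++
l=2 r=11: -3+16=13 >12, r--
l=2 r=10: -3+10=7 <12, l++
l=3 r=10: -2+10=8 <12, l++
l=4 r=10: -1+10=9 <12, l++
l=5 r=10: 1+10=11 <12, l++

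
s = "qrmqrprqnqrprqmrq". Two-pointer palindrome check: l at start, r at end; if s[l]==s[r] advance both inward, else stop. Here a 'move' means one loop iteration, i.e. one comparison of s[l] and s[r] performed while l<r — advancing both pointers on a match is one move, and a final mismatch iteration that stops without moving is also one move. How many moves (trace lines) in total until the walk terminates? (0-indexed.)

l=0 r=16: 'q'=='q', l++,r--
l=1 r=15: 'r'=='r', l++,r--
l=2 r=14: 'm'=='m', l++,r--
l=3 r=13: 'q'=='q', l++,r--
l=4 r=12: 'r'=='r', l++,r--
l=5 r=11: 'p'=='p', l++,r--
l=6 r=10: 'r'=='r', l++,r--
l=7 r=9: 'q'=='q', l++,r--

8 moves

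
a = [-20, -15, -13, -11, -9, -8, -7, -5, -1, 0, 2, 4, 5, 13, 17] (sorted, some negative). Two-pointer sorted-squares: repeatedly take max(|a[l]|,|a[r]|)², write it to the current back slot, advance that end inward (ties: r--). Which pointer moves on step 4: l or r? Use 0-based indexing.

[0,14] |-20|>|17| out[14]=400 → l++
[1,14] |-15|<=|17| out[13]=289 → r--
[1,13] |-15|>|13| out[12]=225 → l++
[2,13] |-13|<=|13| out[11]=169 → r--

r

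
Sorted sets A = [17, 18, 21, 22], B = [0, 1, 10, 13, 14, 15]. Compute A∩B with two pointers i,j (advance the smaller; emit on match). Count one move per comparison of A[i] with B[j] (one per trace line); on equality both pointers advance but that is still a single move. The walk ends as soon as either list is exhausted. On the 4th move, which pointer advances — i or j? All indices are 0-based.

i=0 j=0: 17>0, j++
i=0 j=1: 17>1, j++
i=0 j=2: 17>10, j++
i=0 j=3: 17>13, j++

j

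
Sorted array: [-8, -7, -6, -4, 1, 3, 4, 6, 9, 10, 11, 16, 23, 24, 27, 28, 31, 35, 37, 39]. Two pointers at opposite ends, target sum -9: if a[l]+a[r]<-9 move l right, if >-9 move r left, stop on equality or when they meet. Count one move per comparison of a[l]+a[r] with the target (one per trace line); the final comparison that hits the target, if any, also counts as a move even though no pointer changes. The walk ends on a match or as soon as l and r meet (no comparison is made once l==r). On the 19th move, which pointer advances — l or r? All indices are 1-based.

[1,20] -8+39=31 >-9 → r--
[1,19] -8+37=29 >-9 → r--
[1,18] -8+35=27 >-9 → r--
[1,17] -8+31=23 >-9 → r--
[1,16] -8+28=20 >-9 → r--
[1,15] -8+27=19 >-9 → r--
[1,14] -8+24=16 >-9 → r--
[1,13] -8+23=15 >-9 → r--
[1,12] -8+16=8 >-9 → r--
[1,11] -8+11=3 >-9 → r--
[1,10] -8+10=2 >-9 → r--
[1,9] -8+9=1 >-9 → r--
[1,8] -8+6=-2 >-9 → r--
[1,7] -8+4=-4 >-9 → r--
[1,6] -8+3=-5 >-9 → r--
[1,5] -8+1=-7 >-9 → r--
[1,4] -8+-4=-12 <-9 → l++
[2,4] -7+-4=-11 <-9 → l++
[3,4] -6+-4=-10 <-9 → l++

l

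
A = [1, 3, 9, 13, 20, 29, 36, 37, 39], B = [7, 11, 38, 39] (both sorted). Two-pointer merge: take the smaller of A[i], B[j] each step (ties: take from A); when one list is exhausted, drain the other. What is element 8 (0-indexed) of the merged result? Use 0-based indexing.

merged[8] = 36

[i=0,j=0] A[i]=1<=B[j]=7 take 1 → i++
[i=1,j=0] A[i]=3<=B[j]=7 take 3 → i++
[i=2,j=0] A[i]=9>B[j]=7 take 7 → j++
[i=2,j=1] A[i]=9<=B[j]=11 take 9 → i++
[i=3,j=1] A[i]=13>B[j]=11 take 11 → j++
[i=3,j=2] A[i]=13<=B[j]=38 take 13 → i++
[i=4,j=2] A[i]=20<=B[j]=38 take 20 → i++
[i=5,j=2] A[i]=29<=B[j]=38 take 29 → i++
[i=6,j=2] A[i]=36<=B[j]=38 take 36 → i++
[i=7,j=2] A[i]=37<=B[j]=38 take 37 → i++
[i=8,j=2] A[i]=39>B[j]=38 take 38 → j++
[i=8,j=3] A[i]=39<=B[j]=39 take 39 → i++
[i=9,j=3] A done, take B[j]=39 → j++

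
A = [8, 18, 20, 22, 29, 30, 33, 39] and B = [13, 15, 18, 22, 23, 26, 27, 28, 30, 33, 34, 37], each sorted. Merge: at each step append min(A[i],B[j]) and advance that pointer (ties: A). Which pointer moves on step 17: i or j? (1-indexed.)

j

[i=1,j=1] A[i]=8<=B[j]=13 take 8 → i++
[i=2,j=1] A[i]=18>B[j]=13 take 13 → j++
[i=2,j=2] A[i]=18>B[j]=15 take 15 → j++
[i=2,j=3] A[i]=18<=B[j]=18 take 18 → i++
[i=3,j=3] A[i]=20>B[j]=18 take 18 → j++
[i=3,j=4] A[i]=20<=B[j]=22 take 20 → i++
[i=4,j=4] A[i]=22<=B[j]=22 take 22 → i++
[i=5,j=4] A[i]=29>B[j]=22 take 22 → j++
[i=5,j=5] A[i]=29>B[j]=23 take 23 → j++
[i=5,j=6] A[i]=29>B[j]=26 take 26 → j++
[i=5,j=7] A[i]=29>B[j]=27 take 27 → j++
[i=5,j=8] A[i]=29>B[j]=28 take 28 → j++
[i=5,j=9] A[i]=29<=B[j]=30 take 29 → i++
[i=6,j=9] A[i]=30<=B[j]=30 take 30 → i++
[i=7,j=9] A[i]=33>B[j]=30 take 30 → j++
[i=7,j=10] A[i]=33<=B[j]=33 take 33 → i++
[i=8,j=10] A[i]=39>B[j]=33 take 33 → j++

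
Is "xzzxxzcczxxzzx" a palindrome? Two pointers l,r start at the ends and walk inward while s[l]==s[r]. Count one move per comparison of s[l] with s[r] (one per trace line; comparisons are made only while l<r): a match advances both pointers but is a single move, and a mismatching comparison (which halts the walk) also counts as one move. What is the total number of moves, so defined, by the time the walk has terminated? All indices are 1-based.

7 moves

l=1 r=14: 'x'=='x', l++,r--
l=2 r=13: 'z'=='z', l++,r--
l=3 r=12: 'z'=='z', l++,r--
l=4 r=11: 'x'=='x', l++,r--
l=5 r=10: 'x'=='x', l++,r--
l=6 r=9: 'z'=='z', l++,r--
l=7 r=8: 'c'=='c', l++,r--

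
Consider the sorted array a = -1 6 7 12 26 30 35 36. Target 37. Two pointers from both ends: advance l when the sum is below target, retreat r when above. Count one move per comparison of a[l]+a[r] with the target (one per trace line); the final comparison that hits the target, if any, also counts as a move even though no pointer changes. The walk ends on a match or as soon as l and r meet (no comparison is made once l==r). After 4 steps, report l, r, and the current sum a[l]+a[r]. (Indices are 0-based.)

[0,7] -1+36=35 <37 → l++
[1,7] 6+36=42 >37 → r--
[1,6] 6+35=41 >37 → r--
[1,5] 6+30=36 <37 → l++

l=2, r=5, sum=37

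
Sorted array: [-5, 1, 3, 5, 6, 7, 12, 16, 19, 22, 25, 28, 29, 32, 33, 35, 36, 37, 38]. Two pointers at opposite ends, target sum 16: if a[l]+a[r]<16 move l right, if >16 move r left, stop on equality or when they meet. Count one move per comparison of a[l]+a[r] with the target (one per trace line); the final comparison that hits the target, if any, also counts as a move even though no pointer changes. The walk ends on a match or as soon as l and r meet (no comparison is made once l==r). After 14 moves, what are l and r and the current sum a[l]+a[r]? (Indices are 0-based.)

l=2, r=6, sum=15

l=0 r=18: -5+38=33 >16, r--
l=0 r=17: -5+37=32 >16, r--
l=0 r=16: -5+36=31 >16, r--
l=0 r=15: -5+35=30 >16, r--
l=0 r=14: -5+33=28 >16, r--
l=0 r=13: -5+32=27 >16, r--
l=0 r=12: -5+29=24 >16, r--
l=0 r=11: -5+28=23 >16, r--
l=0 r=10: -5+25=20 >16, r--
l=0 r=9: -5+22=17 >16, r--
l=0 r=8: -5+19=14 <16, l++
l=1 r=8: 1+19=20 >16, r--
l=1 r=7: 1+16=17 >16, r--
l=1 r=6: 1+12=13 <16, l++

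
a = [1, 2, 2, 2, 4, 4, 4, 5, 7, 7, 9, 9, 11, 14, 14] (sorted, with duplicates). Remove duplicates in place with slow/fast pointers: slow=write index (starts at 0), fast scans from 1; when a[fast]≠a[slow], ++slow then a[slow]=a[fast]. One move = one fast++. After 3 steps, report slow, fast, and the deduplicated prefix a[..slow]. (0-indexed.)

slow=1, fast=4, prefix=[1, 2]

slow=0 fast=1: a[fast]=2≠a[slow]=1 write a[1]=2, slow++,fast++
slow=1 fast=2: a[fast]=2=a[slow] dup, fast++
slow=1 fast=3: a[fast]=2=a[slow] dup, fast++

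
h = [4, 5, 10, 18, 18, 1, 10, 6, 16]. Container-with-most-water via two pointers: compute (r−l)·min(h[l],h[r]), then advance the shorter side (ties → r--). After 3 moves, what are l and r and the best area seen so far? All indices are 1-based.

l=4, r=9, best area=60

[1,9] min(4,16)*8=32 best=32 * → l++
[2,9] min(5,16)*7=35 best=35 * → l++
[3,9] min(10,16)*6=60 best=60 * → l++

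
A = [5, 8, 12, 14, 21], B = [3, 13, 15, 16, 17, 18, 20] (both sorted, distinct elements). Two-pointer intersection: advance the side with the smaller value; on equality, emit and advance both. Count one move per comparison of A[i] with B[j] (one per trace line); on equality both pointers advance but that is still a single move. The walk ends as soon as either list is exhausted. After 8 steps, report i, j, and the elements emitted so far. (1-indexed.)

i=1 j=1: 5>3, j++
i=1 j=2: 5<13, i++
i=2 j=2: 8<13, i++
i=3 j=2: 12<13, i++
i=4 j=2: 14>13, j++
i=4 j=3: 14<15, i++
i=5 j=3: 21>15, j++
i=5 j=4: 21>16, j++

i=5, j=5, emitted=[]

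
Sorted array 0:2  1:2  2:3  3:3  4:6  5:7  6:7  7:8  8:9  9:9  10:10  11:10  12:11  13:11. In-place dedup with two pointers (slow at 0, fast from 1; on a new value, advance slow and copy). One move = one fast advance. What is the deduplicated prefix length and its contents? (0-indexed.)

length 8; prefix = [2, 3, 6, 7, 8, 9, 10, 11]

slow=0 fast=1: a[fast]=2=a[slow] dup, fast++
slow=0 fast=2: a[fast]=3≠a[slow]=2 write a[1]=3, slow++,fast++
slow=1 fast=3: a[fast]=3=a[slow] dup, fast++
slow=1 fast=4: a[fast]=6≠a[slow]=3 write a[2]=6, slow++,fast++
slow=2 fast=5: a[fast]=7≠a[slow]=6 write a[3]=7, slow++,fast++
slow=3 fast=6: a[fast]=7=a[slow] dup, fast++
slow=3 fast=7: a[fast]=8≠a[slow]=7 write a[4]=8, slow++,fast++
slow=4 fast=8: a[fast]=9≠a[slow]=8 write a[5]=9, slow++,fast++
slow=5 fast=9: a[fast]=9=a[slow] dup, fast++
slow=5 fast=10: a[fast]=10≠a[slow]=9 write a[6]=10, slow++,fast++
slow=6 fast=11: a[fast]=10=a[slow] dup, fast++
slow=6 fast=12: a[fast]=11≠a[slow]=10 write a[7]=11, slow++,fast++
slow=7 fast=13: a[fast]=11=a[slow] dup, fast++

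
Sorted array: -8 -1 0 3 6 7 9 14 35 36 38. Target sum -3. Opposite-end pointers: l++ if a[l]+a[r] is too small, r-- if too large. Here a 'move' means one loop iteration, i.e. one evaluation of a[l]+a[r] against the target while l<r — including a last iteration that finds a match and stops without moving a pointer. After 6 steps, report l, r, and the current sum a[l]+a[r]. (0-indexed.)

[0,10] -8+38=30 >-3 → r--
[0,9] -8+36=28 >-3 → r--
[0,8] -8+35=27 >-3 → r--
[0,7] -8+14=6 >-3 → r--
[0,6] -8+9=1 >-3 → r--
[0,5] -8+7=-1 >-3 → r--

l=0, r=4, sum=-2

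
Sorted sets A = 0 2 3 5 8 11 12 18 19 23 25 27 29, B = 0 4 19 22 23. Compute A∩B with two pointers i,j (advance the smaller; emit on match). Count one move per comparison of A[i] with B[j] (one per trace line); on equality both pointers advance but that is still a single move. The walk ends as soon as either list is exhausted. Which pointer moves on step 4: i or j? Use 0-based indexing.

j

[i=0,j=0] 0==0 emit → i++,j++
[i=1,j=1] 2<4 → i++
[i=2,j=1] 3<4 → i++
[i=3,j=1] 5>4 → j++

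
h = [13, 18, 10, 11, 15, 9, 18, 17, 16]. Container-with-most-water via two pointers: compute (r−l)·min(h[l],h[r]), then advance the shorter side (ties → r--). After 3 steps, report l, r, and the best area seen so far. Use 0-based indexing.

l=1, r=6, best area=112

[0,8] min(13,16)*8=104 best=104 * → l++
[1,8] min(18,16)*7=112 best=112 * → r--
[1,7] min(18,17)*6=102 best=112 → r--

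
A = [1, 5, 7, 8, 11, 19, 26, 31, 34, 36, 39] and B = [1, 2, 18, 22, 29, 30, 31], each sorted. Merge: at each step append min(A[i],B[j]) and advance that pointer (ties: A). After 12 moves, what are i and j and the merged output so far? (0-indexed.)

[i=0,j=0] A[i]=1<=B[j]=1 take 1 → i++
[i=1,j=0] A[i]=5>B[j]=1 take 1 → j++
[i=1,j=1] A[i]=5>B[j]=2 take 2 → j++
[i=1,j=2] A[i]=5<=B[j]=18 take 5 → i++
[i=2,j=2] A[i]=7<=B[j]=18 take 7 → i++
[i=3,j=2] A[i]=8<=B[j]=18 take 8 → i++
[i=4,j=2] A[i]=11<=B[j]=18 take 11 → i++
[i=5,j=2] A[i]=19>B[j]=18 take 18 → j++
[i=5,j=3] A[i]=19<=B[j]=22 take 19 → i++
[i=6,j=3] A[i]=26>B[j]=22 take 22 → j++
[i=6,j=4] A[i]=26<=B[j]=29 take 26 → i++
[i=7,j=4] A[i]=31>B[j]=29 take 29 → j++

i=7, j=5, merged so far=[1, 1, 2, 5, 7, 8, 11, 18, 19, 22, 26, 29]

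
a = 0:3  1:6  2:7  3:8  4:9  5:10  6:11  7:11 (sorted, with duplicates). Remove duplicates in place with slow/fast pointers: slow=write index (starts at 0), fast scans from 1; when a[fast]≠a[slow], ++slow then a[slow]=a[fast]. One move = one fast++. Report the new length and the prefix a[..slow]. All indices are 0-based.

length 7; prefix = [3, 6, 7, 8, 9, 10, 11]

slow=0 fast=1: a[fast]=6≠a[slow]=3 write a[1]=6, slow++,fast++
slow=1 fast=2: a[fast]=7≠a[slow]=6 write a[2]=7, slow++,fast++
slow=2 fast=3: a[fast]=8≠a[slow]=7 write a[3]=8, slow++,fast++
slow=3 fast=4: a[fast]=9≠a[slow]=8 write a[4]=9, slow++,fast++
slow=4 fast=5: a[fast]=10≠a[slow]=9 write a[5]=10, slow++,fast++
slow=5 fast=6: a[fast]=11≠a[slow]=10 write a[6]=11, slow++,fast++
slow=6 fast=7: a[fast]=11=a[slow] dup, fast++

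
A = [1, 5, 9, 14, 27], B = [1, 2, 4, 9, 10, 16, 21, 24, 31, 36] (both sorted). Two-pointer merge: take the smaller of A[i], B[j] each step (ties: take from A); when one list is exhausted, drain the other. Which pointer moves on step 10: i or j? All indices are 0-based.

j

i=0 j=0: A[i]=1<=B[j]=1 take 1, i++
i=1 j=0: A[i]=5>B[j]=1 take 1, j++
i=1 j=1: A[i]=5>B[j]=2 take 2, j++
i=1 j=2: A[i]=5>B[j]=4 take 4, j++
i=1 j=3: A[i]=5<=B[j]=9 take 5, i++
i=2 j=3: A[i]=9<=B[j]=9 take 9, i++
i=3 j=3: A[i]=14>B[j]=9 take 9, j++
i=3 j=4: A[i]=14>B[j]=10 take 10, j++
i=3 j=5: A[i]=14<=B[j]=16 take 14, i++
i=4 j=5: A[i]=27>B[j]=16 take 16, j++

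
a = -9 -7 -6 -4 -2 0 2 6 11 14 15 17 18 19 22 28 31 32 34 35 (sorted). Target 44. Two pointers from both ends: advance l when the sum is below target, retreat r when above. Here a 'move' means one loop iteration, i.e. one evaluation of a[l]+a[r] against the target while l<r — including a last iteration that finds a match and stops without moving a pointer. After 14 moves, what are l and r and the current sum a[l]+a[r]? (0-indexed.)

l=10, r=15, sum=43

[0,19] -9+35=26 <44 → l++
[1,19] -7+35=28 <44 → l++
[2,19] -6+35=29 <44 → l++
[3,19] -4+35=31 <44 → l++
[4,19] -2+35=33 <44 → l++
[5,19] 0+35=35 <44 → l++
[6,19] 2+35=37 <44 → l++
[7,19] 6+35=41 <44 → l++
[8,19] 11+35=46 >44 → r--
[8,18] 11+34=45 >44 → r--
[8,17] 11+32=43 <44 → l++
[9,17] 14+32=46 >44 → r--
[9,16] 14+31=45 >44 → r--
[9,15] 14+28=42 <44 → l++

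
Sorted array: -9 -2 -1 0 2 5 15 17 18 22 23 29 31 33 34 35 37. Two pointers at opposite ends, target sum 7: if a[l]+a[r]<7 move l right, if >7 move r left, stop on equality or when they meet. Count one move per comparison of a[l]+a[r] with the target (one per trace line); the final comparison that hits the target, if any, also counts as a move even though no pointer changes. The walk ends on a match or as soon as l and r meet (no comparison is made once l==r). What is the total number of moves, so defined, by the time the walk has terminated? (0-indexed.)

16 moves

l=0 r=16: -9+37=28 >7, r--
l=0 r=15: -9+35=26 >7, r--
l=0 r=14: -9+34=25 >7, r--
l=0 r=13: -9+33=24 >7, r--
l=0 r=12: -9+31=22 >7, r--
l=0 r=11: -9+29=20 >7, r--
l=0 r=10: -9+23=14 >7, r--
l=0 r=9: -9+22=13 >7, r--
l=0 r=8: -9+18=9 >7, r--
l=0 r=7: -9+17=8 >7, r--
l=0 r=6: -9+15=6 <7, l++
l=1 r=6: -2+15=13 >7, r--
l=1 r=5: -2+5=3 <7, l++
l=2 r=5: -1+5=4 <7, l++
l=3 r=5: 0+5=5 <7, l++
l=4 r=5: 2+5=7, found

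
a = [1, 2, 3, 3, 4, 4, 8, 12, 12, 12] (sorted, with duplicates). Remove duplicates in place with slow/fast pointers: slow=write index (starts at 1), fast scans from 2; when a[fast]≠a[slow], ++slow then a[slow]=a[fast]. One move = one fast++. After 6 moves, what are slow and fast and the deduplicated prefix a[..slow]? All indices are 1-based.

slow=1 fast=2: a[fast]=2≠a[slow]=1 write a[2]=2, slow++,fast++
slow=2 fast=3: a[fast]=3≠a[slow]=2 write a[3]=3, slow++,fast++
slow=3 fast=4: a[fast]=3=a[slow] dup, fast++
slow=3 fast=5: a[fast]=4≠a[slow]=3 write a[4]=4, slow++,fast++
slow=4 fast=6: a[fast]=4=a[slow] dup, fast++
slow=4 fast=7: a[fast]=8≠a[slow]=4 write a[5]=8, slow++,fast++

slow=5, fast=8, prefix=[1, 2, 3, 4, 8]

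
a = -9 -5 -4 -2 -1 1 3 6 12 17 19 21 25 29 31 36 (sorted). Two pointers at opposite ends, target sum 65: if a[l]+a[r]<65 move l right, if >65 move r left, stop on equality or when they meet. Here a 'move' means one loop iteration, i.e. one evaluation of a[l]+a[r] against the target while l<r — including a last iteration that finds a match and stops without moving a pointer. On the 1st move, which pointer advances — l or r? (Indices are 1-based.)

l=1 r=16: -9+36=27 <65, l++

l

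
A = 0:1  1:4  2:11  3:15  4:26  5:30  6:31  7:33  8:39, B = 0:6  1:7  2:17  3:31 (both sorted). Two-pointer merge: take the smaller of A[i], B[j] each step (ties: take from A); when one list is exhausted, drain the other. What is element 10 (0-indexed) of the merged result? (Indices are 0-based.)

merged[10] = 31

i=0 j=0: A[i]=1<=B[j]=6 take 1, i++
i=1 j=0: A[i]=4<=B[j]=6 take 4, i++
i=2 j=0: A[i]=11>B[j]=6 take 6, j++
i=2 j=1: A[i]=11>B[j]=7 take 7, j++
i=2 j=2: A[i]=11<=B[j]=17 take 11, i++
i=3 j=2: A[i]=15<=B[j]=17 take 15, i++
i=4 j=2: A[i]=26>B[j]=17 take 17, j++
i=4 j=3: A[i]=26<=B[j]=31 take 26, i++
i=5 j=3: A[i]=30<=B[j]=31 take 30, i++
i=6 j=3: A[i]=31<=B[j]=31 take 31, i++
i=7 j=3: A[i]=33>B[j]=31 take 31, j++
i=7 j=4: B done, take A[i]=33, i++
i=8 j=4: B done, take A[i]=39, i++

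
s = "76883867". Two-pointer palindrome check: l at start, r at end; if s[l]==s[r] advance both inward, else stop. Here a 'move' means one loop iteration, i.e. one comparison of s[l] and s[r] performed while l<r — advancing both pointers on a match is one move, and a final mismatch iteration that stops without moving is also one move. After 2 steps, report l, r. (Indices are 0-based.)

l=2, r=5

[0,7] '7'=='7' → l++,r--
[1,6] '6'=='6' → l++,r--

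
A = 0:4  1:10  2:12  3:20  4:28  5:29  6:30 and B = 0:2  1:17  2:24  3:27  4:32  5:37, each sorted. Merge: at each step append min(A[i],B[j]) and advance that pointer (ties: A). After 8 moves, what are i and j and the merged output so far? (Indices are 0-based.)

[i=0,j=0] A[i]=4>B[j]=2 take 2 → j++
[i=0,j=1] A[i]=4<=B[j]=17 take 4 → i++
[i=1,j=1] A[i]=10<=B[j]=17 take 10 → i++
[i=2,j=1] A[i]=12<=B[j]=17 take 12 → i++
[i=3,j=1] A[i]=20>B[j]=17 take 17 → j++
[i=3,j=2] A[i]=20<=B[j]=24 take 20 → i++
[i=4,j=2] A[i]=28>B[j]=24 take 24 → j++
[i=4,j=3] A[i]=28>B[j]=27 take 27 → j++

i=4, j=4, merged so far=[2, 4, 10, 12, 17, 20, 24, 27]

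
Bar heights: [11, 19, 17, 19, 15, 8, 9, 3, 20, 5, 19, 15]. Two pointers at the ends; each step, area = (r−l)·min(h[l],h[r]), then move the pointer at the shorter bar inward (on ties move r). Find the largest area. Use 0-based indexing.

max area = 171

[0,11] min(11,15)*11=121 best=121 * → l++
[1,11] min(19,15)*10=150 best=150 * → r--
[1,10] min(19,19)*9=171 best=171 * → r--
[1,9] min(19,5)*8=40 best=171 → r--
[1,8] min(19,20)*7=133 best=171 → l++
[2,8] min(17,20)*6=102 best=171 → l++
[3,8] min(19,20)*5=95 best=171 → l++
[4,8] min(15,20)*4=60 best=171 → l++
[5,8] min(8,20)*3=24 best=171 → l++
[6,8] min(9,20)*2=18 best=171 → l++
[7,8] min(3,20)*1=3 best=171 → l++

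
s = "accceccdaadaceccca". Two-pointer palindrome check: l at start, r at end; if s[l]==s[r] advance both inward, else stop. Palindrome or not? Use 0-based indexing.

l=0 r=17: 'a'=='a', l++,r--
l=1 r=16: 'c'=='c', l++,r--
l=2 r=15: 'c'=='c', l++,r--
l=3 r=14: 'c'=='c', l++,r--
l=4 r=13: 'e'=='e', l++,r--
l=5 r=12: 'c'=='c', l++,r--
l=6 r=11: 'c'!='a', stop

not a palindrome (mismatch at 6,11)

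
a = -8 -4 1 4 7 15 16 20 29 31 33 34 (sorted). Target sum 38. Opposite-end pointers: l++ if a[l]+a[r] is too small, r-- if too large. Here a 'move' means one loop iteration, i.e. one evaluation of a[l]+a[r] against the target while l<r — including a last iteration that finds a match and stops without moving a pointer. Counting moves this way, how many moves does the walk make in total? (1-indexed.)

4 moves

[1,12] -8+34=26 <38 → l++
[2,12] -4+34=30 <38 → l++
[3,12] 1+34=35 <38 → l++
[4,12] 4+34=38 → found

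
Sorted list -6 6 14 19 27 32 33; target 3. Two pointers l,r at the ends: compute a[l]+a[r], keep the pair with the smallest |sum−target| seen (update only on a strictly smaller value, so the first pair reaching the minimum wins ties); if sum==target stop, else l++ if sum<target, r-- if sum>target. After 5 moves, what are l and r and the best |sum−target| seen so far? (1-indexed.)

l=1, r=2, best |Δ|=5

[1,7] -6+33=27 d=24 * → r--
[1,6] -6+32=26 d=23 * → r--
[1,5] -6+27=21 d=18 * → r--
[1,4] -6+19=13 d=10 * → r--
[1,3] -6+14=8 d=5 * → r--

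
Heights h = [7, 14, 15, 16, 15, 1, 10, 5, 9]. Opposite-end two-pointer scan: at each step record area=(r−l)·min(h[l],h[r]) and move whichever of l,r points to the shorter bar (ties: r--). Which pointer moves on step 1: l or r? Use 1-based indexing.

l=1 r=9: min(7,9)*8=56 best=56 *, l++

l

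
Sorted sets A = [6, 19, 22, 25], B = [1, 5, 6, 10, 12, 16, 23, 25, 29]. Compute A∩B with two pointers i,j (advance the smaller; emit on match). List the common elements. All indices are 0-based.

intersection = [6, 25]

[i=0,j=0] 6>1 → j++
[i=0,j=1] 6>5 → j++
[i=0,j=2] 6==6 emit → i++,j++
[i=1,j=3] 19>10 → j++
[i=1,j=4] 19>12 → j++
[i=1,j=5] 19>16 → j++
[i=1,j=6] 19<23 → i++
[i=2,j=6] 22<23 → i++
[i=3,j=6] 25>23 → j++
[i=3,j=7] 25==25 emit → i++,j++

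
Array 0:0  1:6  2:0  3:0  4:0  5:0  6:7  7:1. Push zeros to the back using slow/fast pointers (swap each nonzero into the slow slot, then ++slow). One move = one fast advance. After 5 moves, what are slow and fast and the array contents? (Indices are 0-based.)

slow=0 fast=0: a[fast]=0, fast++
slow=0 fast=1: a[fast]=6≠0 swap→a[0]=6, slow++,fast++
slow=1 fast=2: a[fast]=0, fast++
slow=1 fast=3: a[fast]=0, fast++
slow=1 fast=4: a[fast]=0, fast++

slow=1, fast=5, a=[6, 0, 0, 0, 0, 0, 7, 1]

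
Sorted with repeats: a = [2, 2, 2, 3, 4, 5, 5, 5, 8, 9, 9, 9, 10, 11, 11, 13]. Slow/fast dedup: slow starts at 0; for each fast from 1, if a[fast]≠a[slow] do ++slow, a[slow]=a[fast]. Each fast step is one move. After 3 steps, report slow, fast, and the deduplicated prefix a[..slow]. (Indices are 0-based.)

slow=1, fast=4, prefix=[2, 3]

(s=0,f=1) a[fast]=2=a[slow] dup → fast++
(s=0,f=2) a[fast]=2=a[slow] dup → fast++
(s=0,f=3) a[fast]=3≠a[slow]=2 write a[1]=3 → slow++,fast++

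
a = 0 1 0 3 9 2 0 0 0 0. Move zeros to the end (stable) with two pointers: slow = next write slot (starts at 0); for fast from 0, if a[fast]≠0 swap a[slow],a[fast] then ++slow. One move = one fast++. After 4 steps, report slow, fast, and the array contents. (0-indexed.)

slow=0 fast=0: a[fast]=0, fast++
slow=0 fast=1: a[fast]=1≠0 swap→a[0]=1, slow++,fast++
slow=1 fast=2: a[fast]=0, fast++
slow=1 fast=3: a[fast]=3≠0 swap→a[1]=3, slow++,fast++

slow=2, fast=4, a=[1, 3, 0, 0, 9, 2, 0, 0, 0, 0]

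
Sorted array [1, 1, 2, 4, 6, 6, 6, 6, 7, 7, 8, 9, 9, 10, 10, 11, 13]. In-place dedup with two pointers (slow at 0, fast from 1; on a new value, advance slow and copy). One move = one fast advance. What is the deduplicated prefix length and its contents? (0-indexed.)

length 10; prefix = [1, 2, 4, 6, 7, 8, 9, 10, 11, 13]

(s=0,f=1) a[fast]=1=a[slow] dup → fast++
(s=0,f=2) a[fast]=2≠a[slow]=1 write a[1]=2 → slow++,fast++
(s=1,f=3) a[fast]=4≠a[slow]=2 write a[2]=4 → slow++,fast++
(s=2,f=4) a[fast]=6≠a[slow]=4 write a[3]=6 → slow++,fast++
(s=3,f=5) a[fast]=6=a[slow] dup → fast++
(s=3,f=6) a[fast]=6=a[slow] dup → fast++
(s=3,f=7) a[fast]=6=a[slow] dup → fast++
(s=3,f=8) a[fast]=7≠a[slow]=6 write a[4]=7 → slow++,fast++
(s=4,f=9) a[fast]=7=a[slow] dup → fast++
(s=4,f=10) a[fast]=8≠a[slow]=7 write a[5]=8 → slow++,fast++
(s=5,f=11) a[fast]=9≠a[slow]=8 write a[6]=9 → slow++,fast++
(s=6,f=12) a[fast]=9=a[slow] dup → fast++
(s=6,f=13) a[fast]=10≠a[slow]=9 write a[7]=10 → slow++,fast++
(s=7,f=14) a[fast]=10=a[slow] dup → fast++
(s=7,f=15) a[fast]=11≠a[slow]=10 write a[8]=11 → slow++,fast++
(s=8,f=16) a[fast]=13≠a[slow]=11 write a[9]=13 → slow++,fast++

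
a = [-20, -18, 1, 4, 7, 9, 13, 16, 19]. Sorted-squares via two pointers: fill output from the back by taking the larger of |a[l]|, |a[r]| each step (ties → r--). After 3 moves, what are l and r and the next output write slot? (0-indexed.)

[0,8] |-20|>|19| out[8]=400 → l++
[1,8] |-18|<=|19| out[7]=361 → r--
[1,7] |-18|>|16| out[6]=324 → l++

l=2, r=7, next write slot=5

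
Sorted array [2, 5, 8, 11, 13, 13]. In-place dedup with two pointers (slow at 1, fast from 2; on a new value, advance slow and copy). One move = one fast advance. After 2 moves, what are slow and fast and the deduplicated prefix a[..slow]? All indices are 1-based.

slow=3, fast=4, prefix=[2, 5, 8]

slow=1 fast=2: a[fast]=5≠a[slow]=2 write a[2]=5, slow++,fast++
slow=2 fast=3: a[fast]=8≠a[slow]=5 write a[3]=8, slow++,fast++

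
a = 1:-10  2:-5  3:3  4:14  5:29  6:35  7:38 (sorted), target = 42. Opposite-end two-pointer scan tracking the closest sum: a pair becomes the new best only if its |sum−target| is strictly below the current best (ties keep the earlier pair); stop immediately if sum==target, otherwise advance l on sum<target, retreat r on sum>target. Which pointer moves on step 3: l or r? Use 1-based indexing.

l

l=1 r=7: -10+38=28 d=14 *, l++
l=2 r=7: -5+38=33 d=9 *, l++
l=3 r=7: 3+38=41 d=1 *, l++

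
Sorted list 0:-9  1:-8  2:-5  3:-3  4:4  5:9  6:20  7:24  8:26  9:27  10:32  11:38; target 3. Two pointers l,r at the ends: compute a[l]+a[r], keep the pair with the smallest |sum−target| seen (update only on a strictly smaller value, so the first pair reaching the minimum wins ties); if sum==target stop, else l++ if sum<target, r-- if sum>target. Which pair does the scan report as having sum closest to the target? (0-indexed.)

pair (-5, 9) with sum 4 (|Δ|=1)

[0,11] -9+38=29 d=26 * → r--
[0,10] -9+32=23 d=20 * → r--
[0,9] -9+27=18 d=15 * → r--
[0,8] -9+26=17 d=14 * → r--
[0,7] -9+24=15 d=12 * → r--
[0,6] -9+20=11 d=8 * → r--
[0,5] -9+9=0 d=3 * → l++
[1,5] -8+9=1 d=2 * → l++
[2,5] -5+9=4 d=1 * → r--
[2,4] -5+4=-1 d=4 → l++
[3,4] -3+4=1 d=2 → l++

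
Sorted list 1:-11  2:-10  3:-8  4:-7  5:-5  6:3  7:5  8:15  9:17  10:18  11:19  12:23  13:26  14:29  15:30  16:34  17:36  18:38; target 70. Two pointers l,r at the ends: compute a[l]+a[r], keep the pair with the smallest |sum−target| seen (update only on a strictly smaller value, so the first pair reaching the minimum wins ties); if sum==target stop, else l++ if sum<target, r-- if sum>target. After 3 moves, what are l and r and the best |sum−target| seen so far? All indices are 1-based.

l=4, r=18, best |Δ|=40

[1,18] -11+38=27 d=43 * → l++
[2,18] -10+38=28 d=42 * → l++
[3,18] -8+38=30 d=40 * → l++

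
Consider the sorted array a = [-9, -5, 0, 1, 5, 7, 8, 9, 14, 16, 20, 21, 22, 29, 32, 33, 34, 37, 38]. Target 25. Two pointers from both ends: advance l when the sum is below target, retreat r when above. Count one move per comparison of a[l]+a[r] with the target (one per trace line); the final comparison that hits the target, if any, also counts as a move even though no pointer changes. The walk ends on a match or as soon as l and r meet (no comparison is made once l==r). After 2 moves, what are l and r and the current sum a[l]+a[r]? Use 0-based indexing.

l=0 r=18: -9+38=29 >25, r--
l=0 r=17: -9+37=28 >25, r--

l=0, r=16, sum=25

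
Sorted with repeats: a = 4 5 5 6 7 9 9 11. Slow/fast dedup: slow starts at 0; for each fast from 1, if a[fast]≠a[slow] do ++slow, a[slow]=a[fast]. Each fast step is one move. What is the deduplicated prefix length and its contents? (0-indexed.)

slow=0 fast=1: a[fast]=5≠a[slow]=4 write a[1]=5, slow++,fast++
slow=1 fast=2: a[fast]=5=a[slow] dup, fast++
slow=1 fast=3: a[fast]=6≠a[slow]=5 write a[2]=6, slow++,fast++
slow=2 fast=4: a[fast]=7≠a[slow]=6 write a[3]=7, slow++,fast++
slow=3 fast=5: a[fast]=9≠a[slow]=7 write a[4]=9, slow++,fast++
slow=4 fast=6: a[fast]=9=a[slow] dup, fast++
slow=4 fast=7: a[fast]=11≠a[slow]=9 write a[5]=11, slow++,fast++

length 6; prefix = [4, 5, 6, 7, 9, 11]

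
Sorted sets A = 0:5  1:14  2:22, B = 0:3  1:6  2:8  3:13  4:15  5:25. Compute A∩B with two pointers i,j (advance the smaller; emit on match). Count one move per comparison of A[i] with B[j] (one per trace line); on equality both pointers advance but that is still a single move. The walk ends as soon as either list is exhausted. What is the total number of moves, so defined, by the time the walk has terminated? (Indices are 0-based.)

8 moves

[i=0,j=0] 5>3 → j++
[i=0,j=1] 5<6 → i++
[i=1,j=1] 14>6 → j++
[i=1,j=2] 14>8 → j++
[i=1,j=3] 14>13 → j++
[i=1,j=4] 14<15 → i++
[i=2,j=4] 22>15 → j++
[i=2,j=5] 22<25 → i++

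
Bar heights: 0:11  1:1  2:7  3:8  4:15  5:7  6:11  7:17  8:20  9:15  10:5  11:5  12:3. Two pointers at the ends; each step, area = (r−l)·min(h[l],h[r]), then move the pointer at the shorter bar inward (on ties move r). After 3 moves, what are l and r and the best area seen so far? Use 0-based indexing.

[0,12] min(11,3)*12=36 best=36 * → r--
[0,11] min(11,5)*11=55 best=55 * → r--
[0,10] min(11,5)*10=50 best=55 → r--

l=0, r=9, best area=55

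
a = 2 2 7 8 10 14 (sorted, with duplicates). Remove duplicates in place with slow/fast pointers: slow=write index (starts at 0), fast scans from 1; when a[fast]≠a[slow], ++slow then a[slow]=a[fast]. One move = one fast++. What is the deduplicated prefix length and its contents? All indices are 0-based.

slow=0 fast=1: a[fast]=2=a[slow] dup, fast++
slow=0 fast=2: a[fast]=7≠a[slow]=2 write a[1]=7, slow++,fast++
slow=1 fast=3: a[fast]=8≠a[slow]=7 write a[2]=8, slow++,fast++
slow=2 fast=4: a[fast]=10≠a[slow]=8 write a[3]=10, slow++,fast++
slow=3 fast=5: a[fast]=14≠a[slow]=10 write a[4]=14, slow++,fast++

length 5; prefix = [2, 7, 8, 10, 14]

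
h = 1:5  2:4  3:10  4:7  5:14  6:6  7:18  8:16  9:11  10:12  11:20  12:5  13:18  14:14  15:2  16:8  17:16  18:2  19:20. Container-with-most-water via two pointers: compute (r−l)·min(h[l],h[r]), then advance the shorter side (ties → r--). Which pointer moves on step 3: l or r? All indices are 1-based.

l

[1,19] min(5,20)*18=90 best=90 * → l++
[2,19] min(4,20)*17=68 best=90 → l++
[3,19] min(10,20)*16=160 best=160 * → l++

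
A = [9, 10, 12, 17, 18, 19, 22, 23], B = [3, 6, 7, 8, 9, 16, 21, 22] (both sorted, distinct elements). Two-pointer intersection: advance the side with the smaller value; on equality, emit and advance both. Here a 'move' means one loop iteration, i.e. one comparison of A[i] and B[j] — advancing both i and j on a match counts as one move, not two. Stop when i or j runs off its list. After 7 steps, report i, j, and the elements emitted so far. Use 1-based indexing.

i=4, j=6, emitted=[9]

i=1 j=1: 9>3, j++
i=1 j=2: 9>6, j++
i=1 j=3: 9>7, j++
i=1 j=4: 9>8, j++
i=1 j=5: 9==9 emit, i++,j++
i=2 j=6: 10<16, i++
i=3 j=6: 12<16, i++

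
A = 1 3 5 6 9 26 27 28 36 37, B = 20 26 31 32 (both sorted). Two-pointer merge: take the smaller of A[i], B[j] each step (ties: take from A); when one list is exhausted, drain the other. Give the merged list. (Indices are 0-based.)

i=0 j=0: A[i]=1<=B[j]=20 take 1, i++
i=1 j=0: A[i]=3<=B[j]=20 take 3, i++
i=2 j=0: A[i]=5<=B[j]=20 take 5, i++
i=3 j=0: A[i]=6<=B[j]=20 take 6, i++
i=4 j=0: A[i]=9<=B[j]=20 take 9, i++
i=5 j=0: A[i]=26>B[j]=20 take 20, j++
i=5 j=1: A[i]=26<=B[j]=26 take 26, i++
i=6 j=1: A[i]=27>B[j]=26 take 26, j++
i=6 j=2: A[i]=27<=B[j]=31 take 27, i++
i=7 j=2: A[i]=28<=B[j]=31 take 28, i++
i=8 j=2: A[i]=36>B[j]=31 take 31, j++
i=8 j=3: A[i]=36>B[j]=32 take 32, j++
i=8 j=4: B done, take A[i]=36, i++
i=9 j=4: B done, take A[i]=37, i++

[1, 3, 5, 6, 9, 20, 26, 26, 27, 28, 31, 32, 36, 37]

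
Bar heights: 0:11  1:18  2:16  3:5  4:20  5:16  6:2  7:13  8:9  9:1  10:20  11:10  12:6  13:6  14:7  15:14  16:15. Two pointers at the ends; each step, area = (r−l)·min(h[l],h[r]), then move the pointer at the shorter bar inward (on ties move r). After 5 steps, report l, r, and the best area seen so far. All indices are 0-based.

l=1, r=12, best area=225

[0,16] min(11,15)*16=176 best=176 * → l++
[1,16] min(18,15)*15=225 best=225 * → r--
[1,15] min(18,14)*14=196 best=225 → r--
[1,14] min(18,7)*13=91 best=225 → r--
[1,13] min(18,6)*12=72 best=225 → r--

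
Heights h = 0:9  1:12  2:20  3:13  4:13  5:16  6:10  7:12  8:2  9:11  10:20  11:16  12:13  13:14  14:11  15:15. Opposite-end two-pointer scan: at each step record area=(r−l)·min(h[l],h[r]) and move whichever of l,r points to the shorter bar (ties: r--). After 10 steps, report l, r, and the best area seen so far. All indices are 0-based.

[0,15] min(9,15)*15=135 best=135 * → l++
[1,15] min(12,15)*14=168 best=168 * → l++
[2,15] min(20,15)*13=195 best=195 * → r--
[2,14] min(20,11)*12=132 best=195 → r--
[2,13] min(20,14)*11=154 best=195 → r--
[2,12] min(20,13)*10=130 best=195 → r--
[2,11] min(20,16)*9=144 best=195 → r--
[2,10] min(20,20)*8=160 best=195 → r--
[2,9] min(20,11)*7=77 best=195 → r--
[2,8] min(20,2)*6=12 best=195 → r--

l=2, r=7, best area=195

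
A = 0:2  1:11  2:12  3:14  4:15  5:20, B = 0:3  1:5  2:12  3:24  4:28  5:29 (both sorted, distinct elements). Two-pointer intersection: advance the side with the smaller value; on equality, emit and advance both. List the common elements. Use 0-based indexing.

intersection = [12]

[i=0,j=0] 2<3 → i++
[i=1,j=0] 11>3 → j++
[i=1,j=1] 11>5 → j++
[i=1,j=2] 11<12 → i++
[i=2,j=2] 12==12 emit → i++,j++
[i=3,j=3] 14<24 → i++
[i=4,j=3] 15<24 → i++
[i=5,j=3] 20<24 → i++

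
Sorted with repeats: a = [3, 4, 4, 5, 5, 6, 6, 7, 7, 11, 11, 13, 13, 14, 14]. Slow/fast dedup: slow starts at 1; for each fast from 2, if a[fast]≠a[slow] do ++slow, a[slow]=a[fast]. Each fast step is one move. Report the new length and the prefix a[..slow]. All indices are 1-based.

slow=1 fast=2: a[fast]=4≠a[slow]=3 write a[2]=4, slow++,fast++
slow=2 fast=3: a[fast]=4=a[slow] dup, fast++
slow=2 fast=4: a[fast]=5≠a[slow]=4 write a[3]=5, slow++,fast++
slow=3 fast=5: a[fast]=5=a[slow] dup, fast++
slow=3 fast=6: a[fast]=6≠a[slow]=5 write a[4]=6, slow++,fast++
slow=4 fast=7: a[fast]=6=a[slow] dup, fast++
slow=4 fast=8: a[fast]=7≠a[slow]=6 write a[5]=7, slow++,fast++
slow=5 fast=9: a[fast]=7=a[slow] dup, fast++
slow=5 fast=10: a[fast]=11≠a[slow]=7 write a[6]=11, slow++,fast++
slow=6 fast=11: a[fast]=11=a[slow] dup, fast++
slow=6 fast=12: a[fast]=13≠a[slow]=11 write a[7]=13, slow++,fast++
slow=7 fast=13: a[fast]=13=a[slow] dup, fast++
slow=7 fast=14: a[fast]=14≠a[slow]=13 write a[8]=14, slow++,fast++
slow=8 fast=15: a[fast]=14=a[slow] dup, fast++

length 8; prefix = [3, 4, 5, 6, 7, 11, 13, 14]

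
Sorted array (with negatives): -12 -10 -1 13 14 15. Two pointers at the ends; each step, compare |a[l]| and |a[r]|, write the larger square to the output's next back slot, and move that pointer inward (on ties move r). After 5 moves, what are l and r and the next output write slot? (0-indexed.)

l=2, r=2, next write slot=0

[0,5] |-12|<=|15| out[5]=225 → r--
[0,4] |-12|<=|14| out[4]=196 → r--
[0,3] |-12|<=|13| out[3]=169 → r--
[0,2] |-12|>|-1| out[2]=144 → l++
[1,2] |-10|>|-1| out[1]=100 → l++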